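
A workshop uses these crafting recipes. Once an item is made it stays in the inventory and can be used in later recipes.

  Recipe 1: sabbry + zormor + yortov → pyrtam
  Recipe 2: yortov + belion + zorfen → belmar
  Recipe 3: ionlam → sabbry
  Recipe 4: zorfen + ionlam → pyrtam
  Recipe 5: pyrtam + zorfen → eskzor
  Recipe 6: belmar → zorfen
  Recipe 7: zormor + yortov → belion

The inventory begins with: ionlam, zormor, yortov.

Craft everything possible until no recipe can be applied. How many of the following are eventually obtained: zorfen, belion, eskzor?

Using Recipe 7, zormor and yortov make belion.
zorfen would need belmar (Recipe 6), but belmar is never obtained.
belion: reached.
eskzor would need pyrtam and zorfen (Recipe 5), but zorfen is never obtained.
Reached: belion — 1 of the 3.

1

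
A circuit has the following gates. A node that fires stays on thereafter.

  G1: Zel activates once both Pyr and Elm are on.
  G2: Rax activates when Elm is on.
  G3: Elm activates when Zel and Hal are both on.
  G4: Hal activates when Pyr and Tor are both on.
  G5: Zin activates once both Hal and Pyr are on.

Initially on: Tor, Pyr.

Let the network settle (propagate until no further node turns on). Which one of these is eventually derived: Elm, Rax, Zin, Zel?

Zin

Pyr and Tor are on, so Hal activates (G4).
G5: Hal and Pyr on → Zin on.
Zel would need Pyr and Elm (G1), but Elm never turns on. Elm would need Zel and Hal (G3), but Zel never turns on. Rax would need Elm (G2), but Elm never turns on.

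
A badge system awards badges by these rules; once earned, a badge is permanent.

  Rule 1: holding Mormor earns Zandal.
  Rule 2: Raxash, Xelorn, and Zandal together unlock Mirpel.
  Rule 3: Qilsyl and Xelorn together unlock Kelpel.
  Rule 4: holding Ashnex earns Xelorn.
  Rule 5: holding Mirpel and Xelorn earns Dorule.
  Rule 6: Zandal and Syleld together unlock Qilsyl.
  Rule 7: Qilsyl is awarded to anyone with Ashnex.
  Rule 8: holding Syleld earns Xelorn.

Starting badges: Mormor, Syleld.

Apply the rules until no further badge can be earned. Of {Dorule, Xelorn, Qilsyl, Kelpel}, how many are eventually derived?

With Mormor, Zandal is earned (Rule 1).
With Syleld, Xelorn is earned (Rule 8).
With Zandal and Syleld, Qilsyl is earned (Rule 6).
With Qilsyl and Xelorn, Kelpel is earned (Rule 3).
Dorule would need Mirpel and Xelorn (Rule 5), but Mirpel is never earned.
Xelorn: reached.
Qilsyl: reached.
Kelpel: reached.
Reached: Xelorn, Qilsyl, and Kelpel — 3 of the 4.

3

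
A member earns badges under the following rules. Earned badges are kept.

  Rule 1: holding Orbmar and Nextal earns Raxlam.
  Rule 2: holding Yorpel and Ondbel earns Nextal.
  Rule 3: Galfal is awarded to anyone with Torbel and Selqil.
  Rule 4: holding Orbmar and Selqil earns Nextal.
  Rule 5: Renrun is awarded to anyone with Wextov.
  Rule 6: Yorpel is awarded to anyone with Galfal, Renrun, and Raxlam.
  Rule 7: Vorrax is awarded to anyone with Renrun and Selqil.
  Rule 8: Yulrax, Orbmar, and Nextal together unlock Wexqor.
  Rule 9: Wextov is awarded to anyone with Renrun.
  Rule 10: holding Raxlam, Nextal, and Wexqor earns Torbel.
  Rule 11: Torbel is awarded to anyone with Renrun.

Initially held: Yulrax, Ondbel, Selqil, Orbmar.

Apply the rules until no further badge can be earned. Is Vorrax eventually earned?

No

Vorrax would need Renrun and Selqil (Rule 7), but Renrun is never earned.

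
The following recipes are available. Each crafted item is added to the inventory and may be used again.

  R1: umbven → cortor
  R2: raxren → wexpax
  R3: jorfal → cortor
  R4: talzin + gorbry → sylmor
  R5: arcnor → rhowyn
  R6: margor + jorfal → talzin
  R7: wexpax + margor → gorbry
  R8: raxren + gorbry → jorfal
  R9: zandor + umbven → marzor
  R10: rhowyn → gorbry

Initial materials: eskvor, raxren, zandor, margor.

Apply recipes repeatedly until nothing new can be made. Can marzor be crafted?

marzor would need zandor and umbven (R9), but umbven is never obtained.

No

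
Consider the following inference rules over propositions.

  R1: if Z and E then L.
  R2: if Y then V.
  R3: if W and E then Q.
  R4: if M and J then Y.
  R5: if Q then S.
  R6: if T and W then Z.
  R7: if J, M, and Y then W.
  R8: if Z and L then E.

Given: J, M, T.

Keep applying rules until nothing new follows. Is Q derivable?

Q would need W and E (R3), but E is never established.

No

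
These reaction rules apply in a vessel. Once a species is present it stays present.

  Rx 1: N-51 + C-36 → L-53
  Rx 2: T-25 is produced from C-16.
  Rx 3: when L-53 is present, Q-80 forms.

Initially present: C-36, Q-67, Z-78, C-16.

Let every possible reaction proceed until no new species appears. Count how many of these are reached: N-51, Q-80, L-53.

0

No rule produces N-51, and it is not given.
Q-80 would need L-53 (Rx 3), but L-53 never forms.
L-53 would need N-51 and C-36 (Rx 1), but N-51 never forms.
None of the 3 are reached.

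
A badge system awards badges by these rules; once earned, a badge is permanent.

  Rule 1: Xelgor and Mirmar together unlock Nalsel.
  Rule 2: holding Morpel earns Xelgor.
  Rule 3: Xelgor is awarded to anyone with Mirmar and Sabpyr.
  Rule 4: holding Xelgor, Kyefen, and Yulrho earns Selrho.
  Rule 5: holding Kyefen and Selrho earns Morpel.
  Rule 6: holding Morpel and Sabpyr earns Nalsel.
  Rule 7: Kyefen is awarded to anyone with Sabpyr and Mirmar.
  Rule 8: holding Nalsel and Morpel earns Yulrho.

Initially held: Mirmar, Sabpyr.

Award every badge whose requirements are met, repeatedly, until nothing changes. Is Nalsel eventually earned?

With Mirmar and Sabpyr, Xelgor is earned (Rule 3).
With Xelgor and Mirmar, Nalsel is earned (Rule 1).

Yes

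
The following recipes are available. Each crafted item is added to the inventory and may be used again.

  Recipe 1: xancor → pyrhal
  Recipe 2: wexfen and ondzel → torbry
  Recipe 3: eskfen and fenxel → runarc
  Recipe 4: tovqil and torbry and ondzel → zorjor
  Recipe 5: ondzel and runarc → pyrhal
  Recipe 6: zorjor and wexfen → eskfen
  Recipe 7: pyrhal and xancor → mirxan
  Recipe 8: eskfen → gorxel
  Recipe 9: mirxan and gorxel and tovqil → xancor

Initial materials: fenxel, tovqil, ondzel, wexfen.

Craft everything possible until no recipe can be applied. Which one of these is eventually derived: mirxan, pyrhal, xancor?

pyrhal

wexfen and ondzel → torbry (Recipe 2).
tovqil and torbry and ondzel → zorjor (Recipe 4).
zorjor and wexfen → eskfen (Recipe 6).
eskfen and fenxel → runarc (Recipe 3).
ondzel and runarc → pyrhal (Recipe 5).
mirxan would need pyrhal and xancor (Recipe 7), but xancor is never obtained. xancor would need mirxan, gorxel, and tovqil (Recipe 9), but mirxan is never obtained.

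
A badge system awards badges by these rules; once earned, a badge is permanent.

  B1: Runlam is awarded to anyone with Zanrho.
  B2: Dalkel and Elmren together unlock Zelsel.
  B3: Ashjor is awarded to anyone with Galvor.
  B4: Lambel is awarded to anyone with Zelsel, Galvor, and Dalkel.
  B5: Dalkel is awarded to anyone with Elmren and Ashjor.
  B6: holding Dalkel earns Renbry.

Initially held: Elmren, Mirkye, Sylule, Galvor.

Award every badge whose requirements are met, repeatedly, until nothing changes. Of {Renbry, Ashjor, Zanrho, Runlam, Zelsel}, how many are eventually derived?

3

With Galvor, Ashjor is earned (B3).
With Elmren and Ashjor, Dalkel is earned (B5).
With Dalkel, Renbry is earned (B6).
With Dalkel and Elmren, Zelsel is earned (B2).
Renbry: reached.
Ashjor: reached.
No rule produces Zanrho, and it is not given.
Runlam would need Zanrho (B1), but Zanrho is never earned.
Zelsel: reached.
Reached: Renbry, Ashjor, and Zelsel — 3 of the 5.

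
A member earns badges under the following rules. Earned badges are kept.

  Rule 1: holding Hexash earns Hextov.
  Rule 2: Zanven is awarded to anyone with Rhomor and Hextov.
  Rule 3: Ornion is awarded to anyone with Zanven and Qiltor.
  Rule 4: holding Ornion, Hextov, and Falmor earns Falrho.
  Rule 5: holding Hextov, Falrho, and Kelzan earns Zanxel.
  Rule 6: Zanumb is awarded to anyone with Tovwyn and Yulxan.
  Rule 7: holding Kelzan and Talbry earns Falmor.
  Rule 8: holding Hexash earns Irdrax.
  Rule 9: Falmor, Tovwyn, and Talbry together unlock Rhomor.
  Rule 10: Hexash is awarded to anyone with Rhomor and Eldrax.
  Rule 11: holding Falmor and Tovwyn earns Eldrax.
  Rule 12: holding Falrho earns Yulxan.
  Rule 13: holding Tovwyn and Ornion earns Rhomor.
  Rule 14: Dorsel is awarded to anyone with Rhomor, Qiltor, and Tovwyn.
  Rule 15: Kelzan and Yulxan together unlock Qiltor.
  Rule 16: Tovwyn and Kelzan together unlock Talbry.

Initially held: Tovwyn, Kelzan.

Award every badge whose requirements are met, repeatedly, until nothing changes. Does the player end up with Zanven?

Yes

With Tovwyn and Kelzan, Talbry is earned (Rule 16).
With Kelzan and Talbry, Falmor is earned (Rule 7).
With Falmor, Tovwyn, and Talbry, Rhomor is earned (Rule 9).
With Falmor and Tovwyn, Eldrax is earned (Rule 11).
With Rhomor and Eldrax, Hexash is earned (Rule 10).
With Hexash, Hextov is earned (Rule 1).
With Rhomor and Hextov, Zanven is earned (Rule 2).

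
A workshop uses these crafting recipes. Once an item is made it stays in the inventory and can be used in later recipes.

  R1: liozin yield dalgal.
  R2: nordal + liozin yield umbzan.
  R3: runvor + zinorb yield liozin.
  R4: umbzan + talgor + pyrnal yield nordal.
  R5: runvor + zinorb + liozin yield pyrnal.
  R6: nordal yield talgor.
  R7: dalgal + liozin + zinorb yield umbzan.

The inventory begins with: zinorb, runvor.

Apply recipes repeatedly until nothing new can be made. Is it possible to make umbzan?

Using R3, runvor and zinorb make liozin.
liozin → dalgal (R1).
dalgal + liozin + zinorb → umbzan (R7).

Yes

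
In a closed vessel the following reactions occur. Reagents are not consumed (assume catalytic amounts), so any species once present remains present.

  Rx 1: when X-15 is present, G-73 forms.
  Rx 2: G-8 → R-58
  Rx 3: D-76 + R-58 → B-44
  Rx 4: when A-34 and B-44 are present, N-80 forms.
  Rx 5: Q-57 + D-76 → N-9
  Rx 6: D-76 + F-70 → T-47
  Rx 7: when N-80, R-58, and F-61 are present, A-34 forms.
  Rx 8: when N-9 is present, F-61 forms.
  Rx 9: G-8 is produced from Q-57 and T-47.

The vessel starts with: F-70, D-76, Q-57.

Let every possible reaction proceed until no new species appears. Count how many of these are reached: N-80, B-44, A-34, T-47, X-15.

2

D-76 and F-70 present → T-47 forms (Rx 6).
Q-57 and T-47 present → G-8 forms (Rx 9).
G-8 present → R-58 forms (Rx 2).
D-76 and R-58 present → B-44 forms (Rx 3).
N-80 would need A-34 and B-44 (Rx 4), but A-34 never forms.
B-44: reached.
A-34 would need N-80, R-58, and F-61 (Rx 7), but N-80 never forms.
T-47: reached.
No rule produces X-15, and it is not given.
Reached: B-44 and T-47 — 2 of the 5.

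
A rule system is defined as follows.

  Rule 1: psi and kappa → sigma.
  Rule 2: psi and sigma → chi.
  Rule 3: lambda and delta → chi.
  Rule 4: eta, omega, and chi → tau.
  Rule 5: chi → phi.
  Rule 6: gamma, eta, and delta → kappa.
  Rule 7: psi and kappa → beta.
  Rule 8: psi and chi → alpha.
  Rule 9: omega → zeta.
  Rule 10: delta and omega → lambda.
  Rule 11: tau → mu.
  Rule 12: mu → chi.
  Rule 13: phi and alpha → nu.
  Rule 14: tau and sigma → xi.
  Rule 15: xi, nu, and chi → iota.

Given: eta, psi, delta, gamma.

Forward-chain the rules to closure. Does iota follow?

iota would need xi, nu, and chi (Rule 15), but xi is never established.

No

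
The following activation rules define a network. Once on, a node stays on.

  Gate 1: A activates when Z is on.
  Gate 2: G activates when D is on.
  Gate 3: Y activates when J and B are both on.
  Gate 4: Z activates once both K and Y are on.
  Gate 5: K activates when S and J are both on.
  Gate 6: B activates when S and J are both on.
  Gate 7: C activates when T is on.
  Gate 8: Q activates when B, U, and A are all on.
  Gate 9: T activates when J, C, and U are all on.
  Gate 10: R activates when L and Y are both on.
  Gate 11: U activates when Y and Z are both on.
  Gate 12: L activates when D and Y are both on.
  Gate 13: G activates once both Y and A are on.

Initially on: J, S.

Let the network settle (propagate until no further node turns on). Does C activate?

C would need T (Gate 7), but T never turns on.

No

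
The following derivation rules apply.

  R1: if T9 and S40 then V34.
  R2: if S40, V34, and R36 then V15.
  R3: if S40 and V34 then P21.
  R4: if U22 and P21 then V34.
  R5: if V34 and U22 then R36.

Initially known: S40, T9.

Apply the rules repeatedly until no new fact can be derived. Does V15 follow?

No

V15 would need S40, V34, and R36 (R2), but R36 is never established.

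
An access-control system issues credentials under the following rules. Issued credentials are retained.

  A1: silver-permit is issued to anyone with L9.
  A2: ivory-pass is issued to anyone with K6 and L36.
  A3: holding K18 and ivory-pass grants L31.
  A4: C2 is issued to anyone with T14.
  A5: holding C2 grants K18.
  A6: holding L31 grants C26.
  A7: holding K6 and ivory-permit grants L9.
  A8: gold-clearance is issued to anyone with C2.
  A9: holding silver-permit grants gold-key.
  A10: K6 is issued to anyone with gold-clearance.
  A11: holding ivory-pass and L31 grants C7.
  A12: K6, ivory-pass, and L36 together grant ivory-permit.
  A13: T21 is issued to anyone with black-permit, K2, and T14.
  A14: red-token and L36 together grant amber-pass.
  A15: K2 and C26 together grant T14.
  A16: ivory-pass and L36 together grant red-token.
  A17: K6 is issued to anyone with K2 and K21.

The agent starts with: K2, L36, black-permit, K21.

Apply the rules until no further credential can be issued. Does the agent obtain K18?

K18 would need C2 (A5), but C2 is never granted.

No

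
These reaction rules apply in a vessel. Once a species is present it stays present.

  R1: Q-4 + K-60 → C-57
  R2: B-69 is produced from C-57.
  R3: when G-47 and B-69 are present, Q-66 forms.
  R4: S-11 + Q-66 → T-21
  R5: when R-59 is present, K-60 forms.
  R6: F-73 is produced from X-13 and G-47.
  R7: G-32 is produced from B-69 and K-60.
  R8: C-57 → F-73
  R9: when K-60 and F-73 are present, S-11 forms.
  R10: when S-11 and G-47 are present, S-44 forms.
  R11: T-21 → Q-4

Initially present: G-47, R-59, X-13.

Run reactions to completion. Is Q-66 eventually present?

No

Q-66 would need G-47 and B-69 (R3), but B-69 never forms.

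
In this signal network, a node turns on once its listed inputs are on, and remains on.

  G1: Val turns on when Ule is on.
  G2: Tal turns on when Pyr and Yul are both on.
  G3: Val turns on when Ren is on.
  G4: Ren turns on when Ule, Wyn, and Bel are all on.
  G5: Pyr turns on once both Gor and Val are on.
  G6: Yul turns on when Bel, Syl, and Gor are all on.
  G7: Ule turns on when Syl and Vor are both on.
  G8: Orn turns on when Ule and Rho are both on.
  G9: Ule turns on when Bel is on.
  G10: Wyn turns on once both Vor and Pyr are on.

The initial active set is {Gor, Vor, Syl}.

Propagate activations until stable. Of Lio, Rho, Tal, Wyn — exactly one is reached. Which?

Wyn

Syl and Vor are on, so Ule turns on (G7).
Ule is on, so Val turns on (G1).
Gor and Val are on, so Pyr turns on (G5).
Vor and Pyr are on, so Wyn turns on (G10).
No rule produces Lio, and it is not given. No rule produces Rho, and it is not given. Tal would need Pyr and Yul (G2), but Yul never turns on.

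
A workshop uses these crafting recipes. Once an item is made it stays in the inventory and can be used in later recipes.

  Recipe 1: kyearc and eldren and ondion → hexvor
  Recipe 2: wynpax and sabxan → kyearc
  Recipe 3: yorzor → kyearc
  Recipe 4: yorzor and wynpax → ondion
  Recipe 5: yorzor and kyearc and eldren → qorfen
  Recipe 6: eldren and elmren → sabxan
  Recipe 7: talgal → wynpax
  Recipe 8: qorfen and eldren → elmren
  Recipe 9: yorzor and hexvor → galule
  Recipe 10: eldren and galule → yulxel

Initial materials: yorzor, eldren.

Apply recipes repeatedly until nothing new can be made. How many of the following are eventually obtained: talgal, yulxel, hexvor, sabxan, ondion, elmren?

2

yorzor → kyearc (Recipe 3).
yorzor and kyearc and eldren → qorfen (Recipe 5).
Using Recipe 8, qorfen and eldren make elmren.
Using Recipe 6, eldren and elmren make sabxan.
No rule produces talgal, and it is not given.
yulxel would need eldren and galule (Recipe 10), but galule is never obtained.
hexvor would need kyearc, eldren, and ondion (Recipe 1), but ondion is never obtained.
sabxan: reached.
ondion would need yorzor and wynpax (Recipe 4), but wynpax is never obtained.
elmren: reached.
Reached: sabxan and elmren — 2 of the 6.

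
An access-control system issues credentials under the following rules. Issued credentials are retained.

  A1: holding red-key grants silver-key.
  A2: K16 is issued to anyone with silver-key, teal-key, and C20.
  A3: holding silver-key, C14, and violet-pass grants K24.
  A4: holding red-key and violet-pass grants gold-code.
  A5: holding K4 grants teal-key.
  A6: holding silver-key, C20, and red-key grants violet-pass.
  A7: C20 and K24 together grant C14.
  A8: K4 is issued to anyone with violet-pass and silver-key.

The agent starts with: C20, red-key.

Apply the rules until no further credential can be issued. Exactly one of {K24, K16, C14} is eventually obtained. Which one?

Holding red-key grants silver-key (A1).
Holding silver-key, C20, and red-key grants violet-pass (A6).
Holding violet-pass and silver-key grants K4 (A8).
Holding K4 grants teal-key (A5).
Holding silver-key, teal-key, and C20 grants K16 (A2).
K24 would need silver-key, C14, and violet-pass (A3), but C14 is never granted. C14 would need C20 and K24 (A7), but K24 is never granted.

K16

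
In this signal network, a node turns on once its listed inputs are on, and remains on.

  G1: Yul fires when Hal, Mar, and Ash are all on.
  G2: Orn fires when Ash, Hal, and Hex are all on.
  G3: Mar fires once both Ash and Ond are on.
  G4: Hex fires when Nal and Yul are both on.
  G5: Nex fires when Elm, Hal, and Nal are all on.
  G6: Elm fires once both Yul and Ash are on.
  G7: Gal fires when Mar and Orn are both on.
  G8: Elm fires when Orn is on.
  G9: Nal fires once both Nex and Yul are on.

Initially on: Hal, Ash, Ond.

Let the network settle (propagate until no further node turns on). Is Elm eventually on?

G3: Ash and Ond on → Mar on.
Hal, Mar, and Ash are on, so Yul fires (G1).
G6: Yul and Ash on → Elm on.

Yes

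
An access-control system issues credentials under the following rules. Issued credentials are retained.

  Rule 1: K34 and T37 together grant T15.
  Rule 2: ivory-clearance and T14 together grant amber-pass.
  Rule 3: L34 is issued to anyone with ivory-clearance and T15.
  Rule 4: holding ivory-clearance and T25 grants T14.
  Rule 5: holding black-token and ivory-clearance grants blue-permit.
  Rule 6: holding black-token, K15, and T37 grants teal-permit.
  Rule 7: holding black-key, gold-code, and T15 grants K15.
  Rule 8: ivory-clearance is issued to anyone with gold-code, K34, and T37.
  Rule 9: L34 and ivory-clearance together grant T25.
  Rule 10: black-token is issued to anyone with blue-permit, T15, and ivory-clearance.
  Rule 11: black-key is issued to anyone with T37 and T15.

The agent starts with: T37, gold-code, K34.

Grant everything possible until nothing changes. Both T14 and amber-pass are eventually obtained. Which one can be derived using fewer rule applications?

T14

T14: Holding K34 and T37 grants T15 (Rule 1). Holding gold-code, K34, and T37 grants ivory-clearance (Rule 8). Holding ivory-clearance and T15 grants L34 (Rule 3). Holding L34 and ivory-clearance grants T25 (Rule 9). Holding ivory-clearance and T25 grants T14 (Rule 4). [5 rule applications]
amber-pass: Holding K34 and T37 grants T15 (Rule 1). Holding gold-code, K34, and T37 grants ivory-clearance (Rule 8). Holding ivory-clearance and T15 grants L34 (Rule 3). Holding L34 and ivory-clearance grants T25 (Rule 9). Holding ivory-clearance and T25 grants T14 (Rule 4). Holding ivory-clearance and T14 grants amber-pass (Rule 2). [6 rule applications]
T14 needs fewer.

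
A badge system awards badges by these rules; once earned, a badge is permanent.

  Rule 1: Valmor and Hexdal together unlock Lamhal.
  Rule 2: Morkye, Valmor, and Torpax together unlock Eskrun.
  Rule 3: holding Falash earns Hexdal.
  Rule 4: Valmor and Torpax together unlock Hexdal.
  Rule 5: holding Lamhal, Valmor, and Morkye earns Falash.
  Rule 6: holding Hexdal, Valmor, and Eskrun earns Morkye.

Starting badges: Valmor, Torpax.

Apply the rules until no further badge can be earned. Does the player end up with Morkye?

Morkye would need Hexdal, Valmor, and Eskrun (Rule 6), but Eskrun is never earned.

No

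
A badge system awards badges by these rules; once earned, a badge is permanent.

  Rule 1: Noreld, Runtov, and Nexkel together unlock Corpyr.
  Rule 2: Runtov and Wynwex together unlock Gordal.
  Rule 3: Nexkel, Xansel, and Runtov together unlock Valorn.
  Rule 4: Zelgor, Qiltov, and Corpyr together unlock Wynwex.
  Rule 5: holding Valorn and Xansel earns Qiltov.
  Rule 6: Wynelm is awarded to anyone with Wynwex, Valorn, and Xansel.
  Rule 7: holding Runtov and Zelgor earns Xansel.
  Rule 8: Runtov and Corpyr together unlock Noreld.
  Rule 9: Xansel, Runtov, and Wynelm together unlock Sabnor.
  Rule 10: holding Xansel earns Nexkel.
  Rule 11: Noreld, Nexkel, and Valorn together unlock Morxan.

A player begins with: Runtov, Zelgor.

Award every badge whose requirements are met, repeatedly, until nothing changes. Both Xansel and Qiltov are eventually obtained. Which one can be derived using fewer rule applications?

Xansel: With Runtov and Zelgor, Xansel is earned (Rule 7). [1 rule application]
Qiltov: With Runtov and Zelgor, Xansel is earned (Rule 7). With Xansel, Nexkel is earned (Rule 10). With Nexkel, Xansel, and Runtov, Valorn is earned (Rule 3). With Valorn and Xansel, Qiltov is earned (Rule 5). [4 rule applications]
Xansel needs fewer.

Xansel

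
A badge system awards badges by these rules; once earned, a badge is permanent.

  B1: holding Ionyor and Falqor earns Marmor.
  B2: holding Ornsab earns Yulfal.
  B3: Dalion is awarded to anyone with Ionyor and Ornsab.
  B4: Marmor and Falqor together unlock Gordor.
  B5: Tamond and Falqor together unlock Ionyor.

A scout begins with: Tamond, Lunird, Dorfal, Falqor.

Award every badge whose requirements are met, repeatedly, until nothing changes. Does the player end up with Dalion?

Dalion would need Ionyor and Ornsab (B3), but Ornsab is never earned.

No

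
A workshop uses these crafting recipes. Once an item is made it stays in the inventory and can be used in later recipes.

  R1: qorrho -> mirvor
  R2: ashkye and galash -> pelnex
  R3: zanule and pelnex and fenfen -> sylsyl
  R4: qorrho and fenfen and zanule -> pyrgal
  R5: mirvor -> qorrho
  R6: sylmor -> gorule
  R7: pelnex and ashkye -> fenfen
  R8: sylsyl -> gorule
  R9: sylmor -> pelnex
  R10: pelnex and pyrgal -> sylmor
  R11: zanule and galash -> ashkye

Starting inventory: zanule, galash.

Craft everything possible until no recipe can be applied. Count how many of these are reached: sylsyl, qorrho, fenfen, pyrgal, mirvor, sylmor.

2

zanule and galash -> ashkye (R11).
ashkye and galash -> pelnex (R2).
pelnex and ashkye -> fenfen (R7).
zanule and pelnex and fenfen -> sylsyl (R3).
sylsyl: reached.
qorrho would need mirvor (R5), but mirvor is never obtained.
fenfen: reached.
pyrgal would need qorrho, fenfen, and zanule (R4), but qorrho is never obtained.
mirvor would need qorrho (R1), but qorrho is never obtained.
sylmor would need pelnex and pyrgal (R10), but pyrgal is never obtained.
Reached: sylsyl and fenfen — 2 of the 6.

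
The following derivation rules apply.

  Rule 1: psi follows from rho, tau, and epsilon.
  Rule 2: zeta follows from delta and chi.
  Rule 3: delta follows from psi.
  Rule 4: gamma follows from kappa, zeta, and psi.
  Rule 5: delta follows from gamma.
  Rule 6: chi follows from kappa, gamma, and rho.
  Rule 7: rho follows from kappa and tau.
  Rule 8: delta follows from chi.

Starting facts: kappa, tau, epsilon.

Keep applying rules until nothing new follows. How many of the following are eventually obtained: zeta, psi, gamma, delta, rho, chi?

kappa and tau hold, so rho follows (Rule 7).
rho, tau, and epsilon hold, so psi follows (Rule 1).
From psi, Rule 3 gives delta.
zeta would need delta and chi (Rule 2), but chi is never established.
psi: reached.
gamma would need kappa, zeta, and psi (Rule 4), but zeta is never established.
delta: reached.
rho: reached.
chi would need kappa, gamma, and rho (Rule 6), but gamma is never established.
Reached: psi, delta, and rho — 3 of the 6.

3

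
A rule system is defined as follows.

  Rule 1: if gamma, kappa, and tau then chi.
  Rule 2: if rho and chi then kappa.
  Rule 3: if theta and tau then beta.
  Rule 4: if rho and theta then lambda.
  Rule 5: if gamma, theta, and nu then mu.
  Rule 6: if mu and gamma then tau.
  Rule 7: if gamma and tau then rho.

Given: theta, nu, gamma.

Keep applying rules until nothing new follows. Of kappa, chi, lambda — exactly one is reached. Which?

lambda

From gamma, theta, and nu, Rule 5 gives mu.
From mu and gamma, Rule 6 gives tau.
gamma and tau hold, so rho follows (Rule 7).
From rho and theta, Rule 4 gives lambda.
chi would need gamma, kappa, and tau (Rule 1), but kappa is never established. kappa would need rho and chi (Rule 2), but chi is never established.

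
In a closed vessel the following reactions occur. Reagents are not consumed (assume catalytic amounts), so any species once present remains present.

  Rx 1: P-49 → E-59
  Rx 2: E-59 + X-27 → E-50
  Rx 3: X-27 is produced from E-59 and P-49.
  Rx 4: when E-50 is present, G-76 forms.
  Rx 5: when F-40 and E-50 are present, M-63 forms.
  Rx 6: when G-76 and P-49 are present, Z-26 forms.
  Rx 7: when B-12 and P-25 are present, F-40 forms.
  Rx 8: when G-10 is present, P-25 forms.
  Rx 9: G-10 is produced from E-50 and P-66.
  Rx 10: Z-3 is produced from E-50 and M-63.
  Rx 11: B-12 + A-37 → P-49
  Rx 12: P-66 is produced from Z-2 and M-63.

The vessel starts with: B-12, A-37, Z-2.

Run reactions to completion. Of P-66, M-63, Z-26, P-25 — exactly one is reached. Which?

Z-26

B-12 and A-37 present → P-49 forms (Rx 11).
P-49 present → E-59 forms (Rx 1).
E-59 and P-49 present → X-27 forms (Rx 3).
E-59 and X-27 present → E-50 forms (Rx 2).
E-50 present → G-76 forms (Rx 4).
G-76 and P-49 present → Z-26 forms (Rx 6).
M-63 would need F-40 and E-50 (Rx 5), but F-40 never forms. P-25 would need G-10 (Rx 8), but G-10 never forms. P-66 would need Z-2 and M-63 (Rx 12), but M-63 never forms.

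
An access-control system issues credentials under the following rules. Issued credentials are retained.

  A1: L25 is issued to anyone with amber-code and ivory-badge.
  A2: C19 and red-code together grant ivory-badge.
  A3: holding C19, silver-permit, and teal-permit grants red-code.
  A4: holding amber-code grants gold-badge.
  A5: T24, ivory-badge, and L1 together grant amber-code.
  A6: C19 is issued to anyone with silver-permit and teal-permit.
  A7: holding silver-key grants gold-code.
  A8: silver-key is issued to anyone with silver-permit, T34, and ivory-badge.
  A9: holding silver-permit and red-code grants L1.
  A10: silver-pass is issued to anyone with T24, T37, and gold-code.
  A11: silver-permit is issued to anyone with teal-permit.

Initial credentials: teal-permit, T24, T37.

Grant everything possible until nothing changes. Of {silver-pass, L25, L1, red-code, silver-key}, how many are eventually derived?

3

Holding teal-permit grants silver-permit (A11).
Holding silver-permit and teal-permit grants C19 (A6).
Holding C19, silver-permit, and teal-permit grants red-code (A3).
Holding silver-permit and red-code grants L1 (A9).
Holding C19 and red-code grants ivory-badge (A2).
Holding T24, ivory-badge, and L1 grants amber-code (A5).
Holding amber-code and ivory-badge grants L25 (A1).
silver-pass would need T24, T37, and gold-code (A10), but gold-code is never granted.
L25: reached.
L1: reached.
red-code: reached.
silver-key would need silver-permit, T34, and ivory-badge (A8), but T34 is never granted.
Reached: L25, L1, and red-code — 3 of the 5.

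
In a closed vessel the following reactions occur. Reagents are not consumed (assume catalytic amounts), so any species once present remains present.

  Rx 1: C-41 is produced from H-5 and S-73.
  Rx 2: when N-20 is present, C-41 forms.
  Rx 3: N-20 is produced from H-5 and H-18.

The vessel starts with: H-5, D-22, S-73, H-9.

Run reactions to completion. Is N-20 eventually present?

No

N-20 would need H-5 and H-18 (Rx 3), but H-18 never forms.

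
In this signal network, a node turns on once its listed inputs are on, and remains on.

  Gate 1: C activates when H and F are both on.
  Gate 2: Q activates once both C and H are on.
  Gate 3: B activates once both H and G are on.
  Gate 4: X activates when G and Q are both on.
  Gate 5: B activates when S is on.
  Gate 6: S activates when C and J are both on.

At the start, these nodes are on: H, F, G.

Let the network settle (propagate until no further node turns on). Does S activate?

No

S would need C and J (Gate 6), but J never turns on.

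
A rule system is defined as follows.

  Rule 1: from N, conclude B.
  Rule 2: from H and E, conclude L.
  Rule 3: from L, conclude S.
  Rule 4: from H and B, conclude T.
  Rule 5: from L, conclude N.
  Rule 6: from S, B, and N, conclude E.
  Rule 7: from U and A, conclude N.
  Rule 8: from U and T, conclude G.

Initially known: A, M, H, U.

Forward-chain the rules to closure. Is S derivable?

S would need L (Rule 3), but L is never established.

No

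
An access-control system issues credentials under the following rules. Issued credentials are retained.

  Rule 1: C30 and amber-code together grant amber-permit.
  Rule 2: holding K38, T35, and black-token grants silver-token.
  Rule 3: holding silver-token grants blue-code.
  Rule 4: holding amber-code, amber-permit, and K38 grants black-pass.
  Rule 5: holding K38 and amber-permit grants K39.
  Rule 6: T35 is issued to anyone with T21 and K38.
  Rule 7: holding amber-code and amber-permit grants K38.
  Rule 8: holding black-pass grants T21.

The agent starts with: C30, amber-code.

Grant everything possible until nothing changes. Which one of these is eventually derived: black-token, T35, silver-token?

T35

Holding C30 and amber-code grants amber-permit (Rule 1).
Holding amber-code and amber-permit grants K38 (Rule 7).
Holding amber-code, amber-permit, and K38 grants black-pass (Rule 4).
Holding black-pass grants T21 (Rule 8).
Holding T21 and K38 grants T35 (Rule 6).
No rule produces black-token, and it is not given. silver-token would need K38, T35, and black-token (Rule 2), but black-token is never granted.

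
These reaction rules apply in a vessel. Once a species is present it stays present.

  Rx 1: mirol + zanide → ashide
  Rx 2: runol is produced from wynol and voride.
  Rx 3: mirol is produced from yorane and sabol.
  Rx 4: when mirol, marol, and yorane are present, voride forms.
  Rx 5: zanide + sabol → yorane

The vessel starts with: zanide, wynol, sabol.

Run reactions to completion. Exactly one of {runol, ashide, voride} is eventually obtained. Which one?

ashide

zanide and sabol present → yorane forms (Rx 5).
yorane and sabol present → mirol forms (Rx 3).
mirol and zanide present → ashide forms (Rx 1).
runol would need wynol and voride (Rx 2), but voride never forms. voride would need mirol, marol, and yorane (Rx 4), but marol never forms.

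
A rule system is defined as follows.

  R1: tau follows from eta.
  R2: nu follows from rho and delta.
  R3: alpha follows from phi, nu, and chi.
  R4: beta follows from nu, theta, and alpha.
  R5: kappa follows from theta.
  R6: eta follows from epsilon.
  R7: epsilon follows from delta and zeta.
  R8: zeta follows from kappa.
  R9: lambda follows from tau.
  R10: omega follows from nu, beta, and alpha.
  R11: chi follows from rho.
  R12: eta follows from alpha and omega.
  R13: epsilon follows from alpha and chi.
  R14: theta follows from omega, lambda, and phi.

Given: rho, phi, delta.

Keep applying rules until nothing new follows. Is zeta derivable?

zeta would need kappa (R8), but kappa is never established.

No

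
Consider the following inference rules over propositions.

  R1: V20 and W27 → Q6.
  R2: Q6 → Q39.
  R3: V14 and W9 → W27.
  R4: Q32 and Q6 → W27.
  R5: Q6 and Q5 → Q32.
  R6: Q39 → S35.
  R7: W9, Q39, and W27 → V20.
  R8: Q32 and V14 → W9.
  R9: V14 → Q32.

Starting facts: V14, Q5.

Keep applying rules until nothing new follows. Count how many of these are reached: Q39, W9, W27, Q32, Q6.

V14 holds, so Q32 follows (R9).
From Q32 and V14, R8 gives W9.
From V14 and W9, R3 gives W27.
Q39 would need Q6 (R2), but Q6 is never established.
W9: reached.
W27: reached.
Q32: reached.
Q6 would need V20 and W27 (R1), but V20 is never established.
Reached: W9, W27, and Q32 — 3 of the 5.

3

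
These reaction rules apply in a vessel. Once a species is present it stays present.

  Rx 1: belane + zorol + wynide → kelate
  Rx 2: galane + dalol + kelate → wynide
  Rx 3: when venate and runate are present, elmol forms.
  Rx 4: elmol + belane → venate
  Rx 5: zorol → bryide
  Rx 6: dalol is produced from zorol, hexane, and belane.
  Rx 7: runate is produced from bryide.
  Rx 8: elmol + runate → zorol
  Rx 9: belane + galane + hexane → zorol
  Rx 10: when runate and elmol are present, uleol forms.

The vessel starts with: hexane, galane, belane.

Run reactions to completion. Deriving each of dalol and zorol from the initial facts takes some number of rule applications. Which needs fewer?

zorol

zorol: belane, galane, and hexane present → zorol forms (Rx 9). [1 rule application]
dalol: belane, galane, and hexane present → zorol forms (Rx 9). zorol, hexane, and belane present → dalol forms (Rx 6). [2 rule applications]
zorol needs fewer.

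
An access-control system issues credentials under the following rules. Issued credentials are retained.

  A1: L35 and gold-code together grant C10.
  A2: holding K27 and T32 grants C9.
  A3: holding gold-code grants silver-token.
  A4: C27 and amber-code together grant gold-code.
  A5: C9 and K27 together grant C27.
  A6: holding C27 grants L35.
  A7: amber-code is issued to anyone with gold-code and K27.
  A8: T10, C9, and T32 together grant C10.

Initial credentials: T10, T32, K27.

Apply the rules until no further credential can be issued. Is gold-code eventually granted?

gold-code would need C27 and amber-code (A4), but amber-code is never granted.

No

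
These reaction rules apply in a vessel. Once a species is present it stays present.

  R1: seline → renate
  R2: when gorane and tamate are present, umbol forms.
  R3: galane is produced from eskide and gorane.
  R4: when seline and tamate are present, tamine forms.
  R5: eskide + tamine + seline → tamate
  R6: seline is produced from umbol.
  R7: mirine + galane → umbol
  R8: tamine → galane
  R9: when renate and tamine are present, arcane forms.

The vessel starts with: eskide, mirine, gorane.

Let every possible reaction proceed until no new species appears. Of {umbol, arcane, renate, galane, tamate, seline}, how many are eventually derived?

4

eskide and gorane present → galane forms (R3).
mirine and galane present → umbol forms (R7).
umbol present → seline forms (R6).
seline present → renate forms (R1).
umbol: reached.
arcane would need renate and tamine (R9), but tamine never forms.
renate: reached.
galane: reached.
tamate would need eskide, tamine, and seline (R5), but tamine never forms.
seline: reached.
Reached: umbol, renate, galane, and seline — 4 of the 6.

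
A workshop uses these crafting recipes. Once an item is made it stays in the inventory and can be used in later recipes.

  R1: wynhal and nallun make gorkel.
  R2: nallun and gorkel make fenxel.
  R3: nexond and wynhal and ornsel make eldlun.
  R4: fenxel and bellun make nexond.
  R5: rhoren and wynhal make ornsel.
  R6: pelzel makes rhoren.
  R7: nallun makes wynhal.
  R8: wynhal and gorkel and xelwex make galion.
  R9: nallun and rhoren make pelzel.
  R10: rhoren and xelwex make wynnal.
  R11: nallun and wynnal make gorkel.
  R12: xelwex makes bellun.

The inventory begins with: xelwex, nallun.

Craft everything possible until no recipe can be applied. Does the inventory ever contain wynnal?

wynnal would need rhoren and xelwex (R10), but rhoren is never obtained.

No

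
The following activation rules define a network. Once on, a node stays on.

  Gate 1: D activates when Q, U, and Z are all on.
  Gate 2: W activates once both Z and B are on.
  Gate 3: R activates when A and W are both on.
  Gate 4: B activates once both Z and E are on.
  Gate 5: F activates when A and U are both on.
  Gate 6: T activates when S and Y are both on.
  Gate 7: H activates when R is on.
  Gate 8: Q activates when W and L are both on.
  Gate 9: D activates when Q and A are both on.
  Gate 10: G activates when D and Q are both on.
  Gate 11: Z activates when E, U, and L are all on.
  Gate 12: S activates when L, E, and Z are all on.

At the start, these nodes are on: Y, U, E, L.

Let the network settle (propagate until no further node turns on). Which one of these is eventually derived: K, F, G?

E, U, and L are on, so Z activates (Gate 11).
Z and E are on, so B activates (Gate 4).
Gate 2: Z and B on → W on.
Gate 8: W and L on → Q on.
Q, U, and Z are on, so D activates (Gate 1).
D and Q are on, so G activates (Gate 10).
F would need A and U (Gate 5), but A never turns on. No rule produces K, and it is not given.

G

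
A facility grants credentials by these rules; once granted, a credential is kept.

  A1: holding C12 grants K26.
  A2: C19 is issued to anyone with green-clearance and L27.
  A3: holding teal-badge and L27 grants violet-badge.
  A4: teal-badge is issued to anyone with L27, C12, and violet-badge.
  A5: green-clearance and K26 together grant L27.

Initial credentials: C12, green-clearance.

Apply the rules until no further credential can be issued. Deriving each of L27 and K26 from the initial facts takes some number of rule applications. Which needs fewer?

K26

K26: Holding C12 grants K26 (A1). [1 rule application]
L27: Holding C12 grants K26 (A1). Holding green-clearance and K26 grants L27 (A5). [2 rule applications]
K26 needs fewer.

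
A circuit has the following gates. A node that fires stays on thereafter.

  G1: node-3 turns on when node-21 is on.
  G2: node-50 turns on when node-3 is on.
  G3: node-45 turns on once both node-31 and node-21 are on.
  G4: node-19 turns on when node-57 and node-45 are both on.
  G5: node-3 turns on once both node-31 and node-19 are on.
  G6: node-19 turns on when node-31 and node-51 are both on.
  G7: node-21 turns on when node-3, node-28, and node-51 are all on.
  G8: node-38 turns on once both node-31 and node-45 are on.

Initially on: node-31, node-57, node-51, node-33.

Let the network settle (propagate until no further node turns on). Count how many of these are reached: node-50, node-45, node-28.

G6: node-31 and node-51 on → node-19 on.
G5: node-31 and node-19 on → node-3 on.
node-3 is on, so node-50 turns on (G2).
node-50: reached.
node-45 would need node-31 and node-21 (G3), but node-21 never turns on.
No rule produces node-28, and it is not given.
Reached: node-50 — 1 of the 3.

1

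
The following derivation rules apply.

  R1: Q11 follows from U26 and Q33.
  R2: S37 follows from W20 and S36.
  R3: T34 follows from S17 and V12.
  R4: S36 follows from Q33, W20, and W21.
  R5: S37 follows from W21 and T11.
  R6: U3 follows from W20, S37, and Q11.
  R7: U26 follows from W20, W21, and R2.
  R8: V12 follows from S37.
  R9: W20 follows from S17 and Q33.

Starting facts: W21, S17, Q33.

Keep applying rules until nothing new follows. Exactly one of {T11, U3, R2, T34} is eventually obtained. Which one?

T34

S17 and Q33 hold, so W20 follows (R9).
Q33, W20, and W21 hold, so S36 follows (R4).
From W20 and S36, R2 gives S37.
From S37, R8 gives V12.
From S17 and V12, R3 gives T34.
No rule produces R2, and it is not given. No rule produces T11, and it is not given. U3 would need W20, S37, and Q11 (R6), but Q11 is never established.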